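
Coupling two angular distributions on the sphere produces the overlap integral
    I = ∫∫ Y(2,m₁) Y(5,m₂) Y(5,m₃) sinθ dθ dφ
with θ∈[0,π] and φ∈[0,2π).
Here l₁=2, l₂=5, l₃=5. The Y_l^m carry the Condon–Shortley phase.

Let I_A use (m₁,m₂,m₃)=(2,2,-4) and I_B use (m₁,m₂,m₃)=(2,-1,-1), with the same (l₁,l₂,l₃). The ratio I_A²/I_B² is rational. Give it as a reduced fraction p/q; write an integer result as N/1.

Shared (l₁,l₂,l₃)=(2,5,5): N and (l;000)² cancel in I_A²/I_B².
A: Δ = 2!·2!·8!/13! = 1/38610; Racah Σ t=0..0: t=0:+1/20160 = 1/20160; ⇒ 3j(2 5 5; 2 2 -4)² = 12/715, sgn -1
B: Δ = 2!·2!·8!/13! = 1/38610; Racah Σ t=0..0: t=0:+1/2304 = 1/2304; ⇒ 3j(2 5 5; 2 -1 -1)² = 5/143, sgn +1
I_A²/I_B² = (12/715)/(5/143) = 12/25

12/25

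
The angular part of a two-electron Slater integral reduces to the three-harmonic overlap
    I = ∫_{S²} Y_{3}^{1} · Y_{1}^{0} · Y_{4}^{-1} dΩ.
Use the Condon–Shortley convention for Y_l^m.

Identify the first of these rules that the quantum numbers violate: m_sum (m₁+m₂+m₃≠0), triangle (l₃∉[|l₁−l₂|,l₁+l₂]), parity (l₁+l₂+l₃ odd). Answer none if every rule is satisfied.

none

azimuthal sum: 1 + 0 − 1 = 0  ✓
2 ≤ 4 ≤ 4 (triangle on l)  ✓
L = 3 + 1 + 4 = 8 (even)  ✓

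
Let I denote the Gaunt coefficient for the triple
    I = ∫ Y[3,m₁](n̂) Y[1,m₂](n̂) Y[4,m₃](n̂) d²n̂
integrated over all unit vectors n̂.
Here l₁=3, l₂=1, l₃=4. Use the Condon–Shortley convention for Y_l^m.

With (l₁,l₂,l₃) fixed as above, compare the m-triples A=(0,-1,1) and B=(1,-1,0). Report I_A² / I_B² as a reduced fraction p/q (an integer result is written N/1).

5/3

Shared (l₁,l₂,l₃)=(3,1,4): N and (l;000)² cancel in I_A²/I_B².
A: Δ = 0!·6!·2!/9! = 1/252; Racah Σ t=0..0: t=0:+1/72 = 1/72; ⇒ 3j(3 1 4; 0 -1 1)² = 5/126, sgn -1
B: Δ = 0!·6!·2!/9! = 1/252; Racah Σ t=0..0: t=0:+1/96 = 1/96; ⇒ 3j(3 1 4; 1 -1 0)² = 1/42, sgn +1
I_A²/I_B² = (5/126)/(1/42) = 5/3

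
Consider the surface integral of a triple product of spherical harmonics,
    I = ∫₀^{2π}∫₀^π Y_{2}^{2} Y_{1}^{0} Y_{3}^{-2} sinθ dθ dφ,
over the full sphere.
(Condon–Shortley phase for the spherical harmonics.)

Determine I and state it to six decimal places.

0.184674

Rules hold: Σm=0, L=6 even, 1≤3≤3.
N = 5·3·7 = 105
Δ = 0!·4!·2!/7! = 1/105
Racah Σ t=0..0: t=0:+1/4 = 1/4
⇒ 3j(2 1 3; 0 0 0)² = 3/35, sgn -1
Racah Σ t=0..0: t=0:+1/24 = 1/24
⇒ 3j(2 1 3; 2 0 -2)² = 1/21, sgn -1
4πI² = N·(3j₀)²·(3jₘ)² = 3/7
I = +1·√(0.428571/4π) = 0.18467439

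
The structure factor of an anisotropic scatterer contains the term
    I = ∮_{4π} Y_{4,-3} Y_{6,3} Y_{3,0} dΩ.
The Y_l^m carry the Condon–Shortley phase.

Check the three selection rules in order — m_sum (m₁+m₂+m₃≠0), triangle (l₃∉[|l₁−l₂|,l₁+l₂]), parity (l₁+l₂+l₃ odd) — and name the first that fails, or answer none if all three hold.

m₁+m₂+m₃ = -3 + 3 + 0 = 0  ✓
triangle: |4−6|=2 ≤ l₃=3 ≤ 4+6=10  ✓
parity: l₁+l₂+l₃ = 13 is odd  ✗

parity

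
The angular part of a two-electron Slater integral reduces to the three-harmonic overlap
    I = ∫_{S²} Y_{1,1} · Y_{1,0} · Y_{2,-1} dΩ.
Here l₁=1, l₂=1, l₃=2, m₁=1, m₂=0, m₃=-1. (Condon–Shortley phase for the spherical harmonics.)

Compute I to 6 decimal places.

m-sum 0 ✓  L=4 even ✓  0≤2≤2 ✓
Π(2lᵢ+1) = 3×3×5 = 45
triangle coeff Δ(1,1,2) = 1/30
Σ_t [0,0]: t=0:+1/1 = 1/1
(3j)²=2/15 [(1 1 2; 0 0 0)], sign=+1
Σ_t [0,0]: t=0:+1/2 = 1/2
(3j)²=1/10 [(1 1 2; 1 0 -1)], sign=-1
⇒ 4πI² = 3/5
I = (-1)√(3/5/(4π)) = -0.21850969

-0.218510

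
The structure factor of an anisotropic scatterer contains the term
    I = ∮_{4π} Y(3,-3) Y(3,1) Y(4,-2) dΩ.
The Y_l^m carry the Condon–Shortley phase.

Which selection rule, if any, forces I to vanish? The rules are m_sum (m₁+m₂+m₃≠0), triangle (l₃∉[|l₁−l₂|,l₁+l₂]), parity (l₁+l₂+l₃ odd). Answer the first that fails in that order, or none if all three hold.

m_sum

Σmᵢ = -4  ✗
l₃∈[|l₁−l₂|,l₁+l₂]=[0,6], have l₃=4
Σlᵢ = 10 ⇒ even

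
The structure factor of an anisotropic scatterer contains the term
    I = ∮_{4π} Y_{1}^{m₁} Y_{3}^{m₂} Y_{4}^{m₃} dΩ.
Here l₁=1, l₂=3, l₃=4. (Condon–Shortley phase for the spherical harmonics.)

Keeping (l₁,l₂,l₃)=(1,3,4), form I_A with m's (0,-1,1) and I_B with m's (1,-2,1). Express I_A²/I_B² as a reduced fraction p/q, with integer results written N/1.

Same 1,3,4: normalisation and zero-m 3j drop out of the ratio.
A: Δ: 0! 2! 6! / 9! → 1/252; sum: t=0:+1/48 = 1/48; 3j²(1 3 4; 0 -1 1) = Δ·Π!·Σ² = 5/84  (sign -1)
B: Δ: 0! 2! 6! / 9! → 1/252; sum: t=0:+1/240 = 1/240; 3j²(1 3 4; 1 -2 1) = Δ·Π!·Σ² = 1/84  (sign -1)
I_A²/I_B² = (5/84)/(1/84) = 5/1

5/1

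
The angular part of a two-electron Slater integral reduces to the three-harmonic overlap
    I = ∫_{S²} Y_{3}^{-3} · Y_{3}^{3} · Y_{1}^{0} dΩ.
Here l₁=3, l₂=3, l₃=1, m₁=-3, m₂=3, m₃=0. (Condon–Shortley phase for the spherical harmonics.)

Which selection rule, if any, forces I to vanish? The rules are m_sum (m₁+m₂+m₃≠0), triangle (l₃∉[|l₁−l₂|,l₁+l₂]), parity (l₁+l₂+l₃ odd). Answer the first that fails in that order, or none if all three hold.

parity

Σmᵢ = 0  ✓
l₃∈[|l₁−l₂|,l₁+l₂]=[0,6], have l₃=1  ✓
Σlᵢ = 7 ⇒ odd  ✗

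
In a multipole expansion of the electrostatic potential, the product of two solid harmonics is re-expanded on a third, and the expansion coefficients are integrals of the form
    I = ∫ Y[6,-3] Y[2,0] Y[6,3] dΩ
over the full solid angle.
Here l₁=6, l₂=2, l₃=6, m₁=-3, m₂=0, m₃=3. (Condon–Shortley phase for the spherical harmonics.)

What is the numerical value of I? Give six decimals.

Rules hold: Σm=0, L=14 even, 4≤6≤8.
N = 13·5·13 = 845
Δ = 2!·10!·2!/15! = 1/90090
Racah Σ t=0..2: t=0:+1/69120 t=1:−1/14400 t=2:+1/69120 = -7/172800
⇒ 3j(6 2 6; 0 0 0)² = 14/715, sgn -1
Racah Σ t=0..2: t=0:+1/1451520 t=1:−1/80640 t=2:+1/120960 = -1/290304
⇒ 3j(6 2 6; -3 0 3)² = 5/2002, sgn +1
4πI² = N·(3j₀)²·(3jₘ)² = 5/121
I = -1·√(0.0413223/4π) = -0.05734392

-0.057344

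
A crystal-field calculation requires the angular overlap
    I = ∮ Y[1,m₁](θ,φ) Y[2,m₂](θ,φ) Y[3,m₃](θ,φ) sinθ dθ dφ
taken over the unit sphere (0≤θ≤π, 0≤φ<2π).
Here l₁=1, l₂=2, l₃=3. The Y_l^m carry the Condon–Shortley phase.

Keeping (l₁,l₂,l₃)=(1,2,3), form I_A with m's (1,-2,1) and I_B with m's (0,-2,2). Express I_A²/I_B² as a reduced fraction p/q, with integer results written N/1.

l's match ⇒ only the (l;m) 3-j factors differ between A and B.
A: triangle coeff Δ(1,2,3) = 1/105; Σ_t [0,0]: t=0:+1/48 = 1/48; (3j)²=1/105 [(1 2 3; 1 -2 1)], sign=+1
B: triangle coeff Δ(1,2,3) = 1/105; Σ_t [0,0]: t=0:+1/24 = 1/24; (3j)²=1/21 [(1 2 3; 0 -2 2)], sign=-1
I_A²/I_B² = (1/105)/(1/21) = 1/5

1/5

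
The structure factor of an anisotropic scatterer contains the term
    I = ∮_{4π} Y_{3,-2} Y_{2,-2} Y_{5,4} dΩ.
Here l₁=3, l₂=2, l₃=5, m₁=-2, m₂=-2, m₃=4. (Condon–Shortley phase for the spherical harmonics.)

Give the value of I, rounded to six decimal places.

Checks pass: Σm=0; 10 even; l₃=5∈[1,5].
(2·3+1)(2·2+1)(2·5+1) = 385
Δ: 0! 6! 4! / 11! → 1/2310
sum: t=0:+1/144 = 1/144
3j²(3 2 5; 0 0 0) = Δ·Π!·Σ² = 10/231  (sign -1)
sum: t=0:+1/2880 = 1/2880
3j²(3 2 5; -2 -2 4) = Δ·Π!·Σ² = 3/55  (sign -1)
combine: 4πI² = 385·10/231·3/55 = 10/11
take √, sign +1: I = 0.26896683

0.268967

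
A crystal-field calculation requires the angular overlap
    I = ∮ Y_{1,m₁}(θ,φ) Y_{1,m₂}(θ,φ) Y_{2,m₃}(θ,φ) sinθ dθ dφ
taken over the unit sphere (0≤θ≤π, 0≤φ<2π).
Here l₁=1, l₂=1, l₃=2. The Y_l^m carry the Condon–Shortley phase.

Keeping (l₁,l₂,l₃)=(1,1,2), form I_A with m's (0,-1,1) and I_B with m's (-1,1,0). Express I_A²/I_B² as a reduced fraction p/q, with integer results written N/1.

Shared (l₁,l₂,l₃)=(1,1,2): N and (l;000)² cancel in I_A²/I_B².
A: Δ = 0!·2!·2!/5! = 1/30; Racah Σ t=0..0: t=0:+1/2 = 1/2; ⇒ 3j(1 1 2; 0 -1 1)² = 1/10, sgn -1
B: Δ = 0!·2!·2!/5! = 1/30; Racah Σ t=0..0: t=0:+1/4 = 1/4; ⇒ 3j(1 1 2; -1 1 0)² = 1/30, sgn +1
I_A²/I_B² = (1/10)/(1/30) = 3/1

3/1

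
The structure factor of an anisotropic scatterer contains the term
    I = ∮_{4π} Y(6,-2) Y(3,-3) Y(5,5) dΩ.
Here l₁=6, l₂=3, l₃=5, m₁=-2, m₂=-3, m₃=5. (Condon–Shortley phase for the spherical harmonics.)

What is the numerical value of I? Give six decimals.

Checks pass: Σm=0; 14 even; l₃=5∈[3,9].
(2·6+1)(2·3+1)(2·5+1) = 1001
Δ: 4! 8! 2! / 15! → 1/675675
sum: t=1:−1/8640 t=2:+1/2304 t=3:−1/8640 = 7/34560
3j²(6 3 5; 0 0 0) = Δ·Π!·Σ² = 7/429  (sign -1)
sum: t=0:+1/1935360 = 1/1935360
3j²(6 3 5; -2 -3 5) = Δ·Π!·Σ² = 1/1001  (sign +1)
combine: 4πI² = 1001·7/429·1/1001 = 7/429
take √, sign -1: I = -0.03603425

-0.036034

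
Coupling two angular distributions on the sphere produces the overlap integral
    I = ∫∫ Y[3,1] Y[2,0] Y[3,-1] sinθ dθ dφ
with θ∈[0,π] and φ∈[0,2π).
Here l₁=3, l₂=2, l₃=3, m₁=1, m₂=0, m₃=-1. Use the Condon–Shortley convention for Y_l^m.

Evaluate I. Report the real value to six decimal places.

-0.126157

Rules hold: Σm=0, L=8 even, 1≤3≤5.
N = 7·5·7 = 245
Δ = 2!·4!·2!/9! = 1/3780
Racah Σ t=0..2: t=0:+1/24 t=1:−1/4 t=2:+1/24 = -1/6
⇒ 3j(3 2 3; 0 0 0)² = 4/105, sgn +1
Racah Σ t=0..2: t=0:+1/16 t=1:−1/6 t=2:+1/96 = -3/32
⇒ 3j(3 2 3; 1 0 -1)² = 3/140, sgn -1
4πI² = N·(3j₀)²·(3jₘ)² = 1/5
I = -1·√(0.2/4π) = -0.12615663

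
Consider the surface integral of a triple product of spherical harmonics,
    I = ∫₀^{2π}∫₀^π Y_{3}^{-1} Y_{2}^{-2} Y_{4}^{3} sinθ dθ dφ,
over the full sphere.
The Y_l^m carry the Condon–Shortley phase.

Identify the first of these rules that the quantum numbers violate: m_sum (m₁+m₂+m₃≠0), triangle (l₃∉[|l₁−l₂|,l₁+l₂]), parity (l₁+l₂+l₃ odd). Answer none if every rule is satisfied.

parity

Σmᵢ = 0  ✓
l₃∈[|l₁−l₂|,l₁+l₂]=[1,5], have l₃=4  ✓
Σlᵢ = 9 ⇒ odd  ✗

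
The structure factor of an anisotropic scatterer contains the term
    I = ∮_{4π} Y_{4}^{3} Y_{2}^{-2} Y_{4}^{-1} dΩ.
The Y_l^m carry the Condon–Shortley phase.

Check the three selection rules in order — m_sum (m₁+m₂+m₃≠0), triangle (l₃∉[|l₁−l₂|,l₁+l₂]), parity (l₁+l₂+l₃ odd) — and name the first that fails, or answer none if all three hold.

none

Σmᵢ = 0  ✓
l₃∈[|l₁−l₂|,l₁+l₂]=[2,6], have l₃=4  ✓
Σlᵢ = 10 ⇒ even  ✓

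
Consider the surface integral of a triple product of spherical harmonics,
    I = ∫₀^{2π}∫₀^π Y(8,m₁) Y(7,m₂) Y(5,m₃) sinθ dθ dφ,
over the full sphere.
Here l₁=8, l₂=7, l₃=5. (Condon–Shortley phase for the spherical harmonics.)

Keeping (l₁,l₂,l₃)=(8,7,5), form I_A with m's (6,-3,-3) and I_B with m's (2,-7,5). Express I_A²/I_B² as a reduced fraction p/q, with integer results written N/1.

l's match ⇒ only the (l;m) 3-j factors differ between A and B.
A: triangle coeff Δ(8,7,5) = 1/814773960; Σ_t [0,2]: t=0:+1/4180377600 t=1:−1/261273600 t=2:+1/232243200 = 1/1393459200; (3j)²=1/1292 [(8 7 5; 6 -3 -3)], sign=+1
B: triangle coeff Δ(8,7,5) = 1/814773960; Σ_t [0,0]: t=0:+1/62705664000 = 1/62705664000; (3j)²=1/3876 [(8 7 5; 2 -7 5)], sign=+1
I_A²/I_B² = (1/1292)/(1/3876) = 3/1

3/1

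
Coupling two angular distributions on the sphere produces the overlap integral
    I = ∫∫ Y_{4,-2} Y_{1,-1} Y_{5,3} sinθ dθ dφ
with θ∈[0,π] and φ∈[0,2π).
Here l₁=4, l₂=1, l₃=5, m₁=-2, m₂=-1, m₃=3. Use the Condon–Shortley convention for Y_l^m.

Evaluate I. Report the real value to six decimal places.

Checks pass: Σm=0; 10 even; l₃=5∈[3,5].
(2·4+1)(2·1+1)(2·5+1) = 297
Δ: 0! 8! 2! / 11! → 1/495
sum: t=0:+1/576 = 1/576
3j²(4 1 5; 0 0 0) = Δ·Π!·Σ² = 5/99  (sign -1)
sum: t=0:+1/2880 = 1/2880
3j²(4 1 5; -2 -1 3) = Δ·Π!·Σ² = 28/495  (sign +1)
combine: 4πI² = 297·5/99·28/495 = 28/33
take √, sign -1: I = -0.25984664

-0.259847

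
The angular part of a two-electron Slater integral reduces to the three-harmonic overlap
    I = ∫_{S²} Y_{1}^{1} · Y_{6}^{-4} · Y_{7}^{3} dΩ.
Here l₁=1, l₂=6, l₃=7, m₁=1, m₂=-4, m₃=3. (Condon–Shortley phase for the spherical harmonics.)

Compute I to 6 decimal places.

-0.085707

Checks pass: Σm=0; 14 even; l₃=7∈[5,7].
(2·1+1)(2·6+1)(2·7+1) = 585
Δ: 0! 2! 12! / 15! → 1/1365
sum: t=0:+1/518400 = 1/518400
3j²(1 6 7; 0 0 0) = Δ·Π!·Σ² = 7/195  (sign -1)
sum: t=0:+1/14515200 = 1/14515200
3j²(1 6 7; 1 -4 3) = Δ·Π!·Σ² = 2/455  (sign +1)
combine: 4πI² = 585·7/195·2/455 = 6/65
take √, sign -1: I = -0.08570655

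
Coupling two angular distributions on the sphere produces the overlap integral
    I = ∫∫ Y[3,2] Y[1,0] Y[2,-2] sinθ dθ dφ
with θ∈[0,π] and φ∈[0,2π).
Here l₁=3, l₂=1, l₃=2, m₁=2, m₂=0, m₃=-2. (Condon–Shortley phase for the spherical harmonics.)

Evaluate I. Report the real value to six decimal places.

Rules hold: Σm=0, L=6 even, 2≤2≤4.
N = 7·3·5 = 105
Δ = 2!·4!·0!/7! = 1/105
Racah Σ t=1..1: t=1:−1/4 = -1/4
⇒ 3j(3 1 2; 0 0 0)² = 3/35, sgn -1
Racah Σ t=1..1: t=1:−1/24 = -1/24
⇒ 3j(3 1 2; 2 0 -2)² = 1/21, sgn -1
4πI² = N·(3j₀)²·(3jₘ)² = 3/7
I = +1·√(0.428571/4π) = 0.18467439

0.184674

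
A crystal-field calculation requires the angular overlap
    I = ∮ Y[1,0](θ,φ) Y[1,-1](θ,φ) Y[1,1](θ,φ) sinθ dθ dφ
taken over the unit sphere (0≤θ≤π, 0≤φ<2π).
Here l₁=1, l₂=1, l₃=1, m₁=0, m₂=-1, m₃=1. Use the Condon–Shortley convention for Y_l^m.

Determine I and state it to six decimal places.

l₁+l₂+l₃=3 is odd: 3j(l;000)=0 ⇒ I=0

0.000000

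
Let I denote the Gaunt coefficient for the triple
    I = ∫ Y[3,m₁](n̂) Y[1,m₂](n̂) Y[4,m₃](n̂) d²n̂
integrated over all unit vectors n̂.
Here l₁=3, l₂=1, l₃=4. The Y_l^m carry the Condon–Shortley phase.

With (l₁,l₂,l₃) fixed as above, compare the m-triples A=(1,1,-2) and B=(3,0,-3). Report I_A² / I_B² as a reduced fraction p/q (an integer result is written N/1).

Shared (l₁,l₂,l₃)=(3,1,4): N and (l;000)² cancel in I_A²/I_B².
A: Δ = 0!·6!·2!/9! = 1/252; Racah Σ t=0..0: t=0:+1/96 = 1/96; ⇒ 3j(3 1 4; 1 1 -2)² = 5/84, sgn +1
B: Δ = 0!·6!·2!/9! = 1/252; Racah Σ t=0..0: t=0:+1/720 = 1/720; ⇒ 3j(3 1 4; 3 0 -3)² = 1/36, sgn -1
I_A²/I_B² = (5/84)/(1/36) = 15/7

15/7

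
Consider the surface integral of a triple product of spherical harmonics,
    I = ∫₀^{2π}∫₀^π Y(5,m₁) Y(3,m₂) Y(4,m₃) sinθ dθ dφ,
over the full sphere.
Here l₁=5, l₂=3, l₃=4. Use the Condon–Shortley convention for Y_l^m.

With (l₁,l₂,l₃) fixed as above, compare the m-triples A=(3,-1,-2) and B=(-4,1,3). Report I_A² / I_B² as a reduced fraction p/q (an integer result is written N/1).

l's match ⇒ only the (l;m) 3-j factors differ between A and B.
A: triangle coeff Δ(5,3,4) = 1/180180; Σ_t [0,2]: t=0:+1/2304 t=1:−1/720 t=2:+1/5760 = -1/1280; (3j)²=27/1430 [(5 3 4; 3 -1 -2)], sign=-1
B: triangle coeff Δ(5,3,4) = 1/180180; Σ_t [3,4]: t=3:−1/4320 t=4:+1/5760 = -1/17280; (3j)²=7/4290 [(5 3 4; -4 1 3)], sign=+1
I_A²/I_B² = (27/1430)/(7/4290) = 81/7

81/7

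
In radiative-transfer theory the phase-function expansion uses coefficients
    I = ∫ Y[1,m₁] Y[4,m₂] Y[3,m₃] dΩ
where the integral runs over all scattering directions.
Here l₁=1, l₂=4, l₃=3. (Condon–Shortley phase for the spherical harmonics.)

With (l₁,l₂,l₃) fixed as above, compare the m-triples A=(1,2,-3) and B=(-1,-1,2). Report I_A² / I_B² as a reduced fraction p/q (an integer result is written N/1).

Same 1,4,3: normalisation and zero-m 3j drop out of the ratio.
A: Δ: 2! 0! 6! / 9! → 1/252; sum: t=0:+1/1440 = 1/1440; 3j²(1 4 3; 1 2 -3) = Δ·Π!·Σ² = 1/252  (sign +1)
B: Δ: 2! 0! 6! / 9! → 1/252; sum: t=2:+1/240 = 1/240; 3j²(1 4 3; -1 -1 2) = Δ·Π!·Σ² = 1/84  (sign -1)
I_A²/I_B² = (1/252)/(1/84) = 1/3

1/3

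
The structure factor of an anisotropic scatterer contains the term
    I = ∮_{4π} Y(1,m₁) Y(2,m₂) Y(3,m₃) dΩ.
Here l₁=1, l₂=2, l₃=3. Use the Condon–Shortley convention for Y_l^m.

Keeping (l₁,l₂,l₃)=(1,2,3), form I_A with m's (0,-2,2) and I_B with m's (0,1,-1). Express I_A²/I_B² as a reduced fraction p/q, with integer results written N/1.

Shared (l₁,l₂,l₃)=(1,2,3): N and (l;000)² cancel in I_A²/I_B².
A: Δ = 0!·2!·4!/7! = 1/105; Racah Σ t=0..0: t=0:+1/24 = 1/24; ⇒ 3j(1 2 3; 0 -2 2)² = 1/21, sgn -1
B: Δ = 0!·2!·4!/7! = 1/105; Racah Σ t=0..0: t=0:+1/6 = 1/6; ⇒ 3j(1 2 3; 0 1 -1)² = 8/105, sgn +1
I_A²/I_B² = (1/21)/(8/105) = 5/8

5/8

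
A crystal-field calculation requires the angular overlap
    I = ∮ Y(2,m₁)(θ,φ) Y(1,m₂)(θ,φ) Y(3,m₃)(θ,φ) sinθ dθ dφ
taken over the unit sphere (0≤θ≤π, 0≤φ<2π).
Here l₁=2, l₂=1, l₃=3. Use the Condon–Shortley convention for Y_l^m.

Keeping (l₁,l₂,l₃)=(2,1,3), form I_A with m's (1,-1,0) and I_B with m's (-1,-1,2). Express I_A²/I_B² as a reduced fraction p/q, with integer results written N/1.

l's match ⇒ only the (l;m) 3-j factors differ between A and B.
A: triangle coeff Δ(2,1,3) = 1/105; Σ_t [0,0]: t=0:+1/12 = 1/12; (3j)²=1/35 [(2 1 3; 1 -1 0)], sign=-1
B: triangle coeff Δ(2,1,3) = 1/105; Σ_t [0,0]: t=0:+1/12 = 1/12; (3j)²=2/21 [(2 1 3; -1 -1 2)], sign=-1
I_A²/I_B² = (1/35)/(2/21) = 3/10

3/10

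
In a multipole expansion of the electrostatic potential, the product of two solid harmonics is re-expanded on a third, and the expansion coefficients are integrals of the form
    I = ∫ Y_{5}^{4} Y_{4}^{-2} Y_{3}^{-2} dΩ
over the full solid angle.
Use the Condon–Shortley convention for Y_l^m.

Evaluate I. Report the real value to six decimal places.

m-sum 0 ✓  L=12 even ✓  1≤3≤9 ✓
Π(2lᵢ+1) = 11×9×7 = 693
triangle coeff Δ(5,4,3) = 1/180180
Σ_t [2,4]: t=2:+1/576 t=3:−1/144 t=4:+1/576 = -1/288
(3j)²=20/1001 [(5 4 3; 0 0 0)], sign=+1
Σ_t [0,1]: t=0:+1/8640 t=1:−1/2880 = -1/4320
(3j)²=8/429 [(5 4 3; 4 -2 -2)], sign=+1
⇒ 4πI² = 480/1859
I = (+1)√(480/1859/(4π)) = 0.14334284

0.143343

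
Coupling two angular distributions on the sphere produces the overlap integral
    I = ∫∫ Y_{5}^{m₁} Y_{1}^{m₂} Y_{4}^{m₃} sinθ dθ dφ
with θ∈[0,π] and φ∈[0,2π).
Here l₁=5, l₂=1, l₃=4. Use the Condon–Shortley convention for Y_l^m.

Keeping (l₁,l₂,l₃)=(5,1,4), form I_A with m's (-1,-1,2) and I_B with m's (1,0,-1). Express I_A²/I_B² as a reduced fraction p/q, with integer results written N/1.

1/4

Shared (l₁,l₂,l₃)=(5,1,4): N and (l;000)² cancel in I_A²/I_B².
A: Δ = 2!·8!·0!/11! = 1/495; Racah Σ t=0..0: t=0:+1/2880 = 1/2880; ⇒ 3j(5 1 4; -1 -1 2)² = 2/165, sgn +1
B: Δ = 2!·8!·0!/11! = 1/495; Racah Σ t=1..1: t=1:−1/720 = -1/720; ⇒ 3j(5 1 4; 1 0 -1)² = 8/165, sgn +1
I_A²/I_B² = (2/165)/(8/165) = 1/4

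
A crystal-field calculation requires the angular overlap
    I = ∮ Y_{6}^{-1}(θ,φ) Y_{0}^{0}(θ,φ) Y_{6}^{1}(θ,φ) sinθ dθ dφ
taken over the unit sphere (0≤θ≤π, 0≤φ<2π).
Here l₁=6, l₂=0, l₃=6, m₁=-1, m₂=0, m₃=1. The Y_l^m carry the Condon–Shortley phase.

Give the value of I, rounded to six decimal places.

m-sum 0 ✓  L=12 even ✓  6≤6≤6 ✓
Π(2lᵢ+1) = 13×1×13 = 169
triangle coeff Δ(6,0,6) = 1/13
Σ_t [0,0]: t=0:+1/518400 = 1/518400
(3j)²=1/13 [(6 0 6; 0 0 0)], sign=+1
Σ_t [0,0]: t=0:+1/604800 = 1/604800
(3j)²=1/13 [(6 0 6; -1 0 1)], sign=-1
⇒ 4πI² = 1/1
I = (-1)√(1/1/(4π)) = -0.28209479

-0.282095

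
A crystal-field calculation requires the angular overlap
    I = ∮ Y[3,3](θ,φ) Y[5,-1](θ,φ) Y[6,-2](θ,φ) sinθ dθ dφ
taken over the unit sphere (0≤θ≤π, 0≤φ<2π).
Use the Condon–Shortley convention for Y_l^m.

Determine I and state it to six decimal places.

-0.174062

Checks pass: Σm=0; 14 even; l₃=6∈[2,8].
(2·3+1)(2·5+1)(2·6+1) = 1001
Δ: 2! 4! 8! / 15! → 1/675675
sum: t=0:+1/8640 t=1:−1/2304 t=2:+1/8640 = -7/34560
3j²(3 5 6; 0 0 0) = Δ·Π!·Σ² = 7/429  (sign -1)
sum: t=0:+1/27648 = 1/27648
3j²(3 5 6; 3 -1 -2) = Δ·Π!·Σ² = 10/429  (sign +1)
combine: 4πI² = 1001·7/429·10/429 = 490/1287
take √, sign -1: I = -0.17406195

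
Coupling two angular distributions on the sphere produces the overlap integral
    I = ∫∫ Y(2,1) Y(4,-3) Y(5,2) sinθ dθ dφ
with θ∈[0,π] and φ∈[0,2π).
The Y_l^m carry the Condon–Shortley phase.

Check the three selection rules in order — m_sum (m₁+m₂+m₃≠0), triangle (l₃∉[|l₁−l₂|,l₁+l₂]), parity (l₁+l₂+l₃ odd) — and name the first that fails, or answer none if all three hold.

Σmᵢ = 0  ✓
l₃∈[|l₁−l₂|,l₁+l₂]=[2,6], have l₃=5  ✓
Σlᵢ = 11 ⇒ odd  ✗

parity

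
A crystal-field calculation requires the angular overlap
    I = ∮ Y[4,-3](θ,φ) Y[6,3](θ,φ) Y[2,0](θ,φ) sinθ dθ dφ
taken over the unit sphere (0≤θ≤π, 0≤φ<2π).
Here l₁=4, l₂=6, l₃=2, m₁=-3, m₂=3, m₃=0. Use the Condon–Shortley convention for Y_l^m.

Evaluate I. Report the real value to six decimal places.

m-sum 0 ✓  L=12 even ✓  2≤2≤10 ✓
Π(2lᵢ+1) = 9×13×5 = 585
triangle coeff Δ(4,6,2) = 1/6435
Σ_t [4,4]: t=4:+1/2304 = 1/2304
(3j)²=5/143 [(4 6 2; 0 0 0)], sign=+1
Σ_t [7,7]: t=7:−1/20160 = -1/20160
(3j)²=12/715 [(4 6 2; -3 3 0)], sign=-1
⇒ 4πI² = 540/1573
I = (-1)√(540/1573/(4π)) = -0.16528277

-0.165283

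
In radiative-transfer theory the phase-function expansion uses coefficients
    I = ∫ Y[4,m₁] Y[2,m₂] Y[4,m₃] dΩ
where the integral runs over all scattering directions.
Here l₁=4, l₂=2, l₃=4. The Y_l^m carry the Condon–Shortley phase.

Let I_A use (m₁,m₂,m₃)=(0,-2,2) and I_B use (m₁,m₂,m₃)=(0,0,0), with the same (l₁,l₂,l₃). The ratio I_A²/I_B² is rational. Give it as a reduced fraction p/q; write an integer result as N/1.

l's match ⇒ only the (l;m) 3-j factors differ between A and B.
A: triangle coeff Δ(4,2,4) = 1/13860; Σ_t [0,0]: t=0:+1/192 = 1/192; (3j)²=3/77 [(4 2 4; 0 -2 2)], sign=+1
B: triangle coeff Δ(4,2,4) = 1/13860; Σ_t [0,2]: t=0:+1/192 t=1:−1/36 t=2:+1/192 = -5/288; (3j)²=20/693 [(4 2 4; 0 0 0)], sign=-1
I_A²/I_B² = (3/77)/(20/693) = 27/20

27/20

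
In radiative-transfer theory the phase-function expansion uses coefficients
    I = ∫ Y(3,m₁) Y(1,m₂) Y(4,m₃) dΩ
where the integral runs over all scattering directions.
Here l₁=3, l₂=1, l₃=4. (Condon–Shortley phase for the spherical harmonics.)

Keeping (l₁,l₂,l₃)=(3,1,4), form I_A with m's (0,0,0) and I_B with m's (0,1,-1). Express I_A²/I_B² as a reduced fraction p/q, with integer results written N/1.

8/5

l's match ⇒ only the (l;m) 3-j factors differ between A and B.
A: triangle coeff Δ(3,1,4) = 1/252; Σ_t [0,0]: t=0:+1/36 = 1/36; (3j)²=4/63 [(3 1 4; 0 0 0)], sign=+1
B: triangle coeff Δ(3,1,4) = 1/252; Σ_t [0,0]: t=0:+1/72 = 1/72; (3j)²=5/126 [(3 1 4; 0 1 -1)], sign=-1
I_A²/I_B² = (4/63)/(5/126) = 8/5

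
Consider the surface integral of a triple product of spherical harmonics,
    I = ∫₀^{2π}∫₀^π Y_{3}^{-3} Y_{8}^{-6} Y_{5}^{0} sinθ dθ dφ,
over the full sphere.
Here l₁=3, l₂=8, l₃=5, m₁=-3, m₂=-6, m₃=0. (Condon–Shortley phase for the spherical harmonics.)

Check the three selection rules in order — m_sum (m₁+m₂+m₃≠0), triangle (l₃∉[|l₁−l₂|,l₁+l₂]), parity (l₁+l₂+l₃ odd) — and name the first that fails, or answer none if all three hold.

m_sum

m₁+m₂+m₃ = -3 − 6 + 0 = -9  ✗
triangle: |3−8|=5 ≤ l₃=5 ≤ 3+8=11
parity: l₁+l₂+l₃ = 16 is even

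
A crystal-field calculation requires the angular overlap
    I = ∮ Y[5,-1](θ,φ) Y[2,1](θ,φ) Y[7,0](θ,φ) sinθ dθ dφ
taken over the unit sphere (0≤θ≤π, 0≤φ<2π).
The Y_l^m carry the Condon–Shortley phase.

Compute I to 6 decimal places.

0.177378

Checks pass: Σm=0; 14 even; l₃=7∈[3,7].
(2·5+1)(2·2+1)(2·7+1) = 825
Δ: 0! 10! 4! / 15! → 1/15015
sum: t=0:+1/57600 = 1/57600
3j²(5 2 7; 0 0 0) = Δ·Π!·Σ² = 21/715  (sign -1)
sum: t=0:+1/103680 = 1/103680
3j²(5 2 7; -1 1 0) = Δ·Π!·Σ² = 7/429  (sign -1)
combine: 4πI² = 825·21/715·7/429 = 735/1859
take √, sign +1: I = 0.17737771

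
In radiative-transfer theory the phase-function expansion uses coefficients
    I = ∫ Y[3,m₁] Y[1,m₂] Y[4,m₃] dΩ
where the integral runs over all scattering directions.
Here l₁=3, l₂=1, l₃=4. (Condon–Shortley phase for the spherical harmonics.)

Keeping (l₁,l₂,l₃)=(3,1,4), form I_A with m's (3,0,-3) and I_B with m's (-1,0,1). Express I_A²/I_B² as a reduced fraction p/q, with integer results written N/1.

l's match ⇒ only the (l;m) 3-j factors differ between A and B.
A: triangle coeff Δ(3,1,4) = 1/252; Σ_t [0,0]: t=0:+1/720 = 1/720; (3j)²=1/36 [(3 1 4; 3 0 -3)], sign=-1
B: triangle coeff Δ(3,1,4) = 1/252; Σ_t [0,0]: t=0:+1/48 = 1/48; (3j)²=5/84 [(3 1 4; -1 0 1)], sign=-1
I_A²/I_B² = (1/36)/(5/84) = 7/15

7/15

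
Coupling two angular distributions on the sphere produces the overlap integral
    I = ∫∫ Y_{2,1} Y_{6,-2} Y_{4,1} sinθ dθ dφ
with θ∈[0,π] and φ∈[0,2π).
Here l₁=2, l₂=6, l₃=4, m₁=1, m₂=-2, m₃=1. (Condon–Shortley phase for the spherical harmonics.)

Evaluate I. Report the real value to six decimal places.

0.238034

m-sum 0 ✓  L=12 even ✓  4≤4≤8 ✓
Π(2lᵢ+1) = 5×13×9 = 585
triangle coeff Δ(2,6,4) = 1/6435
Σ_t [2,2]: t=2:+1/2304 = 1/2304
(3j)²=5/143 [(2 6 4; 0 0 0)], sign=+1
Σ_t [1,1]: t=1:−1/4320 = -1/4320
(3j)²=224/6435 [(2 6 4; 1 -2 1)], sign=+1
⇒ 4πI² = 1120/1573
I = (+1)√(1120/1573/(4π)) = 0.23803440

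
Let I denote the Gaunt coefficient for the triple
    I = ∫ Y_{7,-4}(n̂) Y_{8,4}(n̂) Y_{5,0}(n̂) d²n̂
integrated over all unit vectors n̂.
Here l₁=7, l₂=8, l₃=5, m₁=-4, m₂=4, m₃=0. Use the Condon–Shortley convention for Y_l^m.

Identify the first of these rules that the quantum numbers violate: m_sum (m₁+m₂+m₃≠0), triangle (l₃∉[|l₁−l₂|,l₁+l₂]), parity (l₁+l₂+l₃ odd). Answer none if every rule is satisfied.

Σmᵢ = 0  ✓
l₃∈[|l₁−l₂|,l₁+l₂]=[1,15], have l₃=5  ✓
Σlᵢ = 20 ⇒ even  ✓

none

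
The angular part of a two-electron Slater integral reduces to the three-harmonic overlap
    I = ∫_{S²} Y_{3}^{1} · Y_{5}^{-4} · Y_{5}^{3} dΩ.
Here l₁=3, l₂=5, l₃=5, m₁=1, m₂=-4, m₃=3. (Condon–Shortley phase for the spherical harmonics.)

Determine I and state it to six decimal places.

L=13 odd ⇒ parity kills the (l;000) factor ⇒ I = 0

0.000000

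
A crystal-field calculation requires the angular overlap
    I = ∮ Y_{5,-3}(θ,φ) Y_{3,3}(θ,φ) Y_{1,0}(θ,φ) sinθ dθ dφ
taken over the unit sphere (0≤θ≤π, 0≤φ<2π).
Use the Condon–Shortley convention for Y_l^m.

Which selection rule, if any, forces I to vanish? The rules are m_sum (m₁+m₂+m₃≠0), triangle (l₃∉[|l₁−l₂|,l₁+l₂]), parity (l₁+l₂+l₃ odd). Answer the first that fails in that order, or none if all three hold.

m₁+m₂+m₃ = -3 + 3 + 0 = 0  ✓
triangle: |5−3|=2 ≤ l₃=1 ≤ 5+3=8  ✗
parity: l₁+l₂+l₃ = 9 is odd

triangle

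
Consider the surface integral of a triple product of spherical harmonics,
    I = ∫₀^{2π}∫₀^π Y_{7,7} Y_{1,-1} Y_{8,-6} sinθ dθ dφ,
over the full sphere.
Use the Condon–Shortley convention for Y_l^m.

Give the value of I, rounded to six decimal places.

m-sum 0 ✓  L=16 even ✓  6≤8≤8 ✓
Π(2lᵢ+1) = 15×3×17 = 765
triangle coeff Δ(7,1,8) = 1/2040
Σ_t [0,0]: t=0:+1/25401600 = 1/25401600
(3j)²=8/255 [(7 1 8; 0 0 0)], sign=+1
Σ_t [0,0]: t=0:+1/174356582400 = 1/174356582400
(3j)²=1/2040 [(7 1 8; 7 -1 -6)], sign=+1
⇒ 4πI² = 1/85
I = (+1)√(1/85/(4π)) = 0.03059748

0.030597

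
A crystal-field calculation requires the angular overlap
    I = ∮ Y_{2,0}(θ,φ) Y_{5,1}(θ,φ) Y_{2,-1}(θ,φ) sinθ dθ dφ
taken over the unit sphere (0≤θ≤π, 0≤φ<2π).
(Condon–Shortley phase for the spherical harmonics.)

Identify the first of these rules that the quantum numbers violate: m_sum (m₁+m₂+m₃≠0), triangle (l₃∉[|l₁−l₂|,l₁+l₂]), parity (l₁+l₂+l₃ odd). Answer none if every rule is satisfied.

triangle

azimuthal sum: 0 + 1 − 1 = 0  ✓
3 ≤ 2 ≤ 7 (triangle on l)  ✗
L = 2 + 5 + 2 = 9 (odd)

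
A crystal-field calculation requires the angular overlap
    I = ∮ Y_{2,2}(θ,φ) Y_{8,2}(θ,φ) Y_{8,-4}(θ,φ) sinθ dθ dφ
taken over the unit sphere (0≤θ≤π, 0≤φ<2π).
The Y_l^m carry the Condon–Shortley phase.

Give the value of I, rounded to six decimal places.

-0.170580

Checks pass: Σm=0; 18 even; l₃=8∈[6,10].
(2·2+1)(2·8+1)(2·8+1) = 1445
Δ: 2! 2! 14! / 19! → 1/348840
sum: t=0:+1/116121600 t=1:−1/25401600 t=2:+1/116121600 = -1/45158400
3j²(2 8 8; 0 0 0) = Δ·Π!·Σ² = 24/1615  (sign -1)
sum: t=0:+1/348364800 = 1/348364800
3j²(2 8 8; 2 2 -4) = Δ·Π!·Σ² = 11/646  (sign +1)
combine: 4πI² = 1445·24/1615·11/646 = 132/361
take √, sign -1: I = -0.17058013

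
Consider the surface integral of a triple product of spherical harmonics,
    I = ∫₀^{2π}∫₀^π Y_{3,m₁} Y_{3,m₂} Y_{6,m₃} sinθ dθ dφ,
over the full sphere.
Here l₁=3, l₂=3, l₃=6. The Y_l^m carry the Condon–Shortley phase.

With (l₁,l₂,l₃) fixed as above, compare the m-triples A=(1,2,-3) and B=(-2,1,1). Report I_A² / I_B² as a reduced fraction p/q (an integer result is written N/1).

18/5

l's match ⇒ only the (l;m) 3-j factors differ between A and B.
A: triangle coeff Δ(3,3,6) = 1/12012; Σ_t [0,0]: t=0:+1/5760 = 1/5760; (3j)²=9/286 [(3 3 6; 1 2 -3)], sign=-1
B: triangle coeff Δ(3,3,6) = 1/12012; Σ_t [0,0]: t=0:+1/5760 = 1/5760; (3j)²=5/572 [(3 3 6; -2 1 1)], sign=-1
I_A²/I_B² = (9/286)/(5/572) = 18/5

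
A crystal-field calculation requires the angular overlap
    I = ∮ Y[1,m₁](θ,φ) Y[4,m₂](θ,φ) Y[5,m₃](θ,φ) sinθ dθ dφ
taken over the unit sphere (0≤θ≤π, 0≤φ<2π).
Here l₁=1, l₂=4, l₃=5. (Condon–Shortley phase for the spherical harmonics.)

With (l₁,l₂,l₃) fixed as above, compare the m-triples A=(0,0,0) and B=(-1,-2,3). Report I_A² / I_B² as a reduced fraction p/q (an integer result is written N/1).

Same 1,4,5: normalisation and zero-m 3j drop out of the ratio.
A: Δ: 0! 2! 8! / 11! → 1/495; sum: t=0:+1/576 = 1/576; 3j²(1 4 5; 0 0 0) = Δ·Π!·Σ² = 5/99  (sign -1)
B: Δ: 0! 2! 8! / 11! → 1/495; sum: t=0:+1/2880 = 1/2880; 3j²(1 4 5; -1 -2 3) = Δ·Π!·Σ² = 28/495  (sign +1)
I_A²/I_B² = (5/99)/(28/495) = 25/28

25/28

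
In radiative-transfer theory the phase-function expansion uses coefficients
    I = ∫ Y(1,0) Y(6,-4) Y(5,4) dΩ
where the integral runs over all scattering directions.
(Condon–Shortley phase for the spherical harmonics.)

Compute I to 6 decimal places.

0.182727

Checks pass: Σm=0; 12 even; l₃=5∈[5,7].
(2·1+1)(2·6+1)(2·5+1) = 429
Δ: 2! 0! 10! / 13! → 1/858
sum: t=1:−1/14400 = -1/14400
3j²(1 6 5; 0 0 0) = Δ·Π!·Σ² = 6/143  (sign +1)
sum: t=1:−1/362880 = -1/362880
3j²(1 6 5; 0 -4 4) = Δ·Π!·Σ² = 10/429  (sign +1)
combine: 4πI² = 429·6/143·10/429 = 60/143
take √, sign +1: I = 0.18272698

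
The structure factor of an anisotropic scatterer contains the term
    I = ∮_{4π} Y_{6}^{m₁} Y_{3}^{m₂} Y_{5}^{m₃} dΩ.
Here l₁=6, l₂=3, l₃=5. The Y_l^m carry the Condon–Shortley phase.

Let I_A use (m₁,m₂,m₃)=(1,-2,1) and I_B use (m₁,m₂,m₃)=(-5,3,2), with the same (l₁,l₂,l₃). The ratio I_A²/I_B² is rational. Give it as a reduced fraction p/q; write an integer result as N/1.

7/11

Shared (l₁,l₂,l₃)=(6,3,5): N and (l;000)² cancel in I_A²/I_B².
A: Δ = 4!·8!·2!/15! = 1/675675; Racah Σ t=0..1: t=0:+1/17280 t=1:−1/6912 = -1/11520; ⇒ 3j(6 3 5; 1 -2 1)² = 2/143, sgn -1
B: Δ = 4!·8!·2!/15! = 1/675675; Racah Σ t=4..4: t=4:+1/241920 = 1/241920; ⇒ 3j(6 3 5; -5 3 2)² = 2/91, sgn -1
I_A²/I_B² = (2/143)/(2/91) = 7/11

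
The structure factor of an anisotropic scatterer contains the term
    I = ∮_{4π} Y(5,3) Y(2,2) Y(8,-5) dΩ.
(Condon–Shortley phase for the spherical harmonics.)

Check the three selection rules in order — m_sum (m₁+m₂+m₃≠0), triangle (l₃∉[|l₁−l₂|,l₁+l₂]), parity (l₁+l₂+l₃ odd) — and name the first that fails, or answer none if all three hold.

triangle

m₁+m₂+m₃ = 3 + 2 − 5 = 0  ✓
triangle: |5−2|=3 ≤ l₃=8 ≤ 5+2=7  ✗
parity: l₁+l₂+l₃ = 15 is odd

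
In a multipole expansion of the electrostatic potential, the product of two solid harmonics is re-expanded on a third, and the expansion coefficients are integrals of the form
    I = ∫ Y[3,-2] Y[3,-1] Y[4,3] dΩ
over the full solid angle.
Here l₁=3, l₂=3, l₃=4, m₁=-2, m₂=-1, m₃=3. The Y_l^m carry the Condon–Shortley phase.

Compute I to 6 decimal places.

-0.095955

Checks pass: Σm=0; 10 even; l₃=4∈[0,6].
(2·3+1)(2·3+1)(2·4+1) = 441
Δ: 2! 4! 4! / 11! → 1/34650
sum: t=0:+1/72 t=1:−1/16 t=2:+1/72 = -5/144
3j²(3 3 4; 0 0 0) = Δ·Π!·Σ² = 2/77  (sign -1)
sum: t=1:−1/144 t=2:+1/288 = -1/288
3j²(3 3 4; -2 -1 3) = Δ·Π!·Σ² = 1/99  (sign +1)
combine: 4πI² = 441·2/77·1/99 = 14/121
take √, sign -1: I = -0.09595473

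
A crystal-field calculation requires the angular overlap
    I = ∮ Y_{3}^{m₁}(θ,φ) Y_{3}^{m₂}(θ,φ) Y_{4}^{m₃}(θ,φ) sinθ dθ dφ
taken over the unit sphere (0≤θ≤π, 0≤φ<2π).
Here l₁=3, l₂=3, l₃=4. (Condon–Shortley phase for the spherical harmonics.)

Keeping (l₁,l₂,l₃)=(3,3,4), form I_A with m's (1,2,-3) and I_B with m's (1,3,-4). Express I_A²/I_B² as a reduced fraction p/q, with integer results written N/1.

1/3

l's match ⇒ only the (l;m) 3-j factors differ between A and B.
A: triangle coeff Δ(3,3,4) = 1/34650; Σ_t [1,2]: t=1:−1/144 t=2:+1/288 = -1/288; (3j)²=1/99 [(3 3 4; 1 2 -3)], sign=+1
B: triangle coeff Δ(3,3,4) = 1/34650; Σ_t [2,2]: t=2:+1/1152 = 1/1152; (3j)²=1/33 [(3 3 4; 1 3 -4)], sign=+1
I_A²/I_B² = (1/99)/(1/33) = 1/3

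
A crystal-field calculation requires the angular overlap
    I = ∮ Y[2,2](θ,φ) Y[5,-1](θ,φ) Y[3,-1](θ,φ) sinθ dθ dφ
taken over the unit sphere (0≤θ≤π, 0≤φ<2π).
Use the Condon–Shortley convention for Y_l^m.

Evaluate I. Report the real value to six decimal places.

Checks pass: Σm=0; 10 even; l₃=3∈[3,7].
(2·2+1)(2·5+1)(2·3+1) = 385
Δ: 4! 0! 6! / 11! → 1/2310
sum: t=2:+1/144 = 1/144
3j²(2 5 3; 0 0 0) = Δ·Π!·Σ² = 10/231  (sign -1)
sum: t=0:+1/1152 = 1/1152
3j²(2 5 3; 2 -1 -1) = Δ·Π!·Σ² = 1/154  (sign +1)
combine: 4πI² = 385·10/231·1/154 = 25/231
take √, sign -1: I = -0.09280237

-0.092802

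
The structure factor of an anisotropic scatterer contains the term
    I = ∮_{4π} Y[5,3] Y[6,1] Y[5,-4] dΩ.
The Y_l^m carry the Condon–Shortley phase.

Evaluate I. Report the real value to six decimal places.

-0.154663

Checks pass: Σm=0; 16 even; l₃=5∈[1,11].
(2·5+1)(2·6+1)(2·5+1) = 1573
Δ: 6! 4! 6! / 17! → 1/28588560
sum: t=1:−1/345600 t=2:+1/13824 t=3:−1/5184 t=4:+1/13824 t=5:−1/345600 = -7/129600
3j²(5 6 5; 0 0 0) = Δ·Π!·Σ² = 80/7293  (sign +1)
sum: t=1:−1/518400 t=2:+1/138240 = 11/2073600
3j²(5 6 5; 3 1 -4) = Δ·Π!·Σ² = 77/4420  (sign -1)
combine: 4πI² = 1573·80/7293·77/4420 = 3388/11271
take √, sign -1: I = -0.15466268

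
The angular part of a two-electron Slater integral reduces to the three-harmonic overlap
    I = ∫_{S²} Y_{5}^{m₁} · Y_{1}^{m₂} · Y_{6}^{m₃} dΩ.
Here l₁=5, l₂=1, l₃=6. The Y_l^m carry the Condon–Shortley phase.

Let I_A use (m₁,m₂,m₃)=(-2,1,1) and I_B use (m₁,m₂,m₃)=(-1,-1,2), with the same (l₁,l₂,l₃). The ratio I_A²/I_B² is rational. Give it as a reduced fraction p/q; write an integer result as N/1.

5/14

Shared (l₁,l₂,l₃)=(5,1,6): N and (l;000)² cancel in I_A²/I_B².
A: Δ = 0!·10!·2!/13! = 1/858; Racah Σ t=0..0: t=0:+1/60480 = 1/60480; ⇒ 3j(5 1 6; -2 1 1)² = 5/429, sgn -1
B: Δ = 0!·10!·2!/13! = 1/858; Racah Σ t=0..0: t=0:+1/34560 = 1/34560; ⇒ 3j(5 1 6; -1 -1 2)² = 14/429, sgn +1
I_A²/I_B² = (5/429)/(14/429) = 5/14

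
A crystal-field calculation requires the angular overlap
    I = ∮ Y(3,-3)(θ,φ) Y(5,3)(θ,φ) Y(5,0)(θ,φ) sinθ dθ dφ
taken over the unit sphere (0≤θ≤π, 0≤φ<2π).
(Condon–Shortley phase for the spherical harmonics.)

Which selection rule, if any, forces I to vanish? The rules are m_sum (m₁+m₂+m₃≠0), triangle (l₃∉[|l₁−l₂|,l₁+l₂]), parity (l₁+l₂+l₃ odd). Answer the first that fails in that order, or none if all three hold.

m₁+m₂+m₃ = -3 + 3 + 0 = 0  ✓
triangle: |3−5|=2 ≤ l₃=5 ≤ 3+5=8  ✓
parity: l₁+l₂+l₃ = 13 is odd  ✗

parity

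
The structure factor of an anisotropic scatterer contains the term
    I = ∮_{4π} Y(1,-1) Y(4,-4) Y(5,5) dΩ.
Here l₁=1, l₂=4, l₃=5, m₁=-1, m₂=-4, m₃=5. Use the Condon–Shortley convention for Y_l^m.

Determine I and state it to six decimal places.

-0.329416

Rules hold: Σm=0, L=10 even, 3≤5≤5.
N = 3·9·11 = 297
Δ = 0!·2!·8!/11! = 1/495
Racah Σ t=0..0: t=0:+1/576 = 1/576
⇒ 3j(1 4 5; 0 0 0)² = 5/99, sgn -1
Racah Σ t=0..0: t=0:+1/80640 = 1/80640
⇒ 3j(1 4 5; -1 -4 5)² = 1/11, sgn +1
4πI² = N·(3j₀)²·(3jₘ)² = 15/11
I = -1·√(1.36364/4π) = -0.32941575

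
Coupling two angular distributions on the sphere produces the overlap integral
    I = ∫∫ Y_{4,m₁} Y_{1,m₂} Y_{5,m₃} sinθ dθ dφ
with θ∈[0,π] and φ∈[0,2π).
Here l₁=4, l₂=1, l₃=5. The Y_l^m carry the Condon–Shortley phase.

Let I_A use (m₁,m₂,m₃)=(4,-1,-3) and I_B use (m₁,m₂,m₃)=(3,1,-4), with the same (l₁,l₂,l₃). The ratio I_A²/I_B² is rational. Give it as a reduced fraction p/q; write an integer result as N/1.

1/36

Shared (l₁,l₂,l₃)=(4,1,5): N and (l;000)² cancel in I_A²/I_B².
A: Δ = 0!·8!·2!/11! = 1/495; Racah Σ t=0..0: t=0:+1/80640 = 1/80640; ⇒ 3j(4 1 5; 4 -1 -3)² = 1/495, sgn +1
B: Δ = 0!·8!·2!/11! = 1/495; Racah Σ t=0..0: t=0:+1/10080 = 1/10080; ⇒ 3j(4 1 5; 3 1 -4)² = 4/55, sgn -1
I_A²/I_B² = (1/495)/(4/55) = 1/36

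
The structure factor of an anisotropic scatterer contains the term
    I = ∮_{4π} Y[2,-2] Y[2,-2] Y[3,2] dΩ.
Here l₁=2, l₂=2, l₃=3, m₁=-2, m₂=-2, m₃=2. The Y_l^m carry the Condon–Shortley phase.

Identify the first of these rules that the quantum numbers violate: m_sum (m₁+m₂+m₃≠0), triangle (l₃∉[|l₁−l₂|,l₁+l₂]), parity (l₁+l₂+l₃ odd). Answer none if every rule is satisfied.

Σmᵢ = -2  ✗
l₃∈[|l₁−l₂|,l₁+l₂]=[0,4], have l₃=3
Σlᵢ = 7 ⇒ odd

m_sum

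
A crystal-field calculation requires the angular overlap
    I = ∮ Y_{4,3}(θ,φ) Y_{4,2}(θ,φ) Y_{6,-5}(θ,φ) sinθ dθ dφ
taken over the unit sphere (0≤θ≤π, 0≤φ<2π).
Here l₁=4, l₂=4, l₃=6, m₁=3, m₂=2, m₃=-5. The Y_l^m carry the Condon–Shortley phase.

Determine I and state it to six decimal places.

Rules hold: Σm=0, L=14 even, 0≤6≤8.
N = 9·9·13 = 1053
Δ = 2!·6!·6!/15! = 1/1261260
Racah Σ t=0..2: t=0:+1/4608 t=1:−1/1296 t=2:+1/4608 = -7/20736
⇒ 3j(4 4 6; 0 0 0)² = 20/1287, sgn -1
Racah Σ t=0..1: t=0:+1/172800 t=1:−1/86400 = -1/172800
⇒ 3j(4 4 6; 3 2 -5)² = 1/130, sgn +1
4πI² = N·(3j₀)²·(3jₘ)² = 18/143
I = -1·√(0.125874/4π) = -0.10008369

-0.100084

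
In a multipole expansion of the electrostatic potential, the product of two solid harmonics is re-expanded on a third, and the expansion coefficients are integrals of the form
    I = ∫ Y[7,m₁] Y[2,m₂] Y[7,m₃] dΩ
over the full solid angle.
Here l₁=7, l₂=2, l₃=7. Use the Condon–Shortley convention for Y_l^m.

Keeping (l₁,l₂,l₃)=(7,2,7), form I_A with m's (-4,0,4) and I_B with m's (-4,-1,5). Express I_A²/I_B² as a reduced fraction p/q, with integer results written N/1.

32/2187

l's match ⇒ only the (l;m) 3-j factors differ between A and B.
A: triangle coeff Δ(7,2,7) = 1/185640; Σ_t [0,2]: t=0:+1/159667200 t=1:−1/7257600 t=2:+1/8709120 = -1/59875200; (3j)²=8/23205 [(7 2 7; -4 0 4)], sign=+1
B: triangle coeff Δ(7,2,7) = 1/185640; Σ_t [0,1]: t=0:+1/79833600 t=1:−1/14515200 = -1/17740800; (3j)²=729/30940 [(7 2 7; -4 -1 5)], sign=-1
I_A²/I_B² = (8/23205)/(729/30940) = 32/2187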